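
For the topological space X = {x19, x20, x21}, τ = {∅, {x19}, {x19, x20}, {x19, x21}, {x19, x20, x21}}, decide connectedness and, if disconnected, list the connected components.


(X, τ) is connected.

Find clopen sets (U ∈ τ with X ∖ U ∈ τ):
  U = ∅, X ∖ U = {x19, x20, x21} — both open, so U is clopen.
  U = {x19, x20, x21}, X ∖ U = ∅ — both open, so U is clopen.
Only trivial clopens (∅ and X) exist, so (X, τ) is connected.
Compute connected components by grouping points that agree on all clopens:
  component: {x19, x20, x21}


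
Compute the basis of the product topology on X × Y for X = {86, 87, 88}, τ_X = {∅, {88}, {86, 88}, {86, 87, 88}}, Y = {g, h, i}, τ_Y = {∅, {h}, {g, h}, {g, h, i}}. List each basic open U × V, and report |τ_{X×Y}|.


Basis B = {∅ × ∅, {88} × {h}, {86, 88} × {h}, {88} × {g, h}, {86, 87, 88} × {h}, {88} × {g, h, i}, {86, 88} × {g, h}, {86, 88} × {g, h, i}, {86, 87, 88} × {g, h}, {86, 87, 88} × {g, h, i}}; |τ_{X×Y}| = 20.

Enumerate products U × V with U ∈ τ_X, V ∈ τ_Y (deduplicated):
  ∅ × ∅ = {} (∅)
  {88} × {h} = {(88,h)}
  {86, 88} × {h} = {(86,h), (88,h)}
  {88} × {g, h} = {(88,g), (88,h)}
  {86, 87, 88} × {h} = {(86,h), (87,h), (88,h)}
  {88} × {g, h, i} = {(88,g), (88,h), (88,i)}
  {86, 88} × {g, h} = {(86,g), (86,h), (88,g), (88,h)}
  {86, 88} × {g, h, i} = {(86,g), (86,h), (86,i), (88,g), (88,h), (88,i)}
  {86, 87, 88} × {g, h} = {(86,g), (86,h), (87,g), (87,h), (88,g), (88,h)}
  {86, 87, 88} × {g, h, i} = {(86,g), (86,h), (86,i), (87,g), (87,h), (87,i), (88,g), (88,h), (88,i)}
These 10 distinct sets form the basis B.
Close under arbitrary unions to get τ_{X×Y}; counting gives |τ_{X×Y}| = 20.


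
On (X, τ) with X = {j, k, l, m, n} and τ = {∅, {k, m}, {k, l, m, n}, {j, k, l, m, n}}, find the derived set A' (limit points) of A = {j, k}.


A' = {j, l, m, n}

For each x ∈ X, list the open sets U ∈ τ with x ∈ U, then check whether U ∩ (A ∖ {x}) ≠ ∅ for every such U.
  x = j: opens ∋ x are {j, k, l, m, n}; each meets A ∖ {j}, so x IS a limit point.
  x = k: open {k, m} ∋ x has {k, m} ∩ (A ∖ {k}) = ∅, so x is NOT a limit point.
  x = l: opens ∋ x are {k, l, m, n}, {j, k, l, m, n}; each meets A ∖ {l}, so x IS a limit point.
  x = m: opens ∋ x are {k, m}, {k, l, m, n}, {j, k, l, m, n}; each meets A ∖ {m}, so x IS a limit point.
  x = n: opens ∋ x are {k, l, m, n}, {j, k, l, m, n}; each meets A ∖ {n}, so x IS a limit point.
Collecting: A' = {j, l, m, n}.


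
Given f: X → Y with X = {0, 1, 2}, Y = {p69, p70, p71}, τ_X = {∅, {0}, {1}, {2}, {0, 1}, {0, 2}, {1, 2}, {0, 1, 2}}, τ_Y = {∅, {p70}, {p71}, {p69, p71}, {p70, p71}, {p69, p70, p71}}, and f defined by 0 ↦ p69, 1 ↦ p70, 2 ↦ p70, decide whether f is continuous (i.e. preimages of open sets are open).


f IS continuous.

Compute f^{-1}(U) for each U ∈ τ_Y:
  U = ∅: f^{-1}(U) = ∅ ∈ τ_X ✓.
  U = {p70}: f^{-1}(U) = {1, 2} ∈ τ_X ✓.
  U = {p71}: f^{-1}(U) = ∅ ∈ τ_X ✓.
  U = {p69, p71}: f^{-1}(U) = {0} ∈ τ_X ✓.
  U = {p70, p71}: f^{-1}(U) = {1, 2} ∈ τ_X ✓.
  U = {p69, p70, p71}: f^{-1}(U) = {0, 1, 2} ∈ τ_X ✓.
Every preimage lies in τ_X, so f IS continuous.


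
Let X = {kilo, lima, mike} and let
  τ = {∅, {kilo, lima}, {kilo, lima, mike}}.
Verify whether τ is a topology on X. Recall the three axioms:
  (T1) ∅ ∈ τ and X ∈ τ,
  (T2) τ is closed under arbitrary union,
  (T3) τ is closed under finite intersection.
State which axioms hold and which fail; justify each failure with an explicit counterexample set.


τ IS a topology on X.

Axiom (T1): ∅ ∈ τ? Yes; X ∈ τ? Yes.
Axiom (T2/T3): check pairwise unions and intersections of members of τ.
All pairwise intersections and unions checked — each lies in τ. Therefore τ satisfies (T1), (T2), (T3): it IS a topology on X.


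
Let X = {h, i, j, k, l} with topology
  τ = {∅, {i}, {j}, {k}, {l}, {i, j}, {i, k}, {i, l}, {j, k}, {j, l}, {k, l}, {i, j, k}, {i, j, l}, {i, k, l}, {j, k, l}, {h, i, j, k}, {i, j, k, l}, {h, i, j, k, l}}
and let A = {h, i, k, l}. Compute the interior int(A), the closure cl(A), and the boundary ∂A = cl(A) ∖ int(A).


int(A) = {i, k, l}, cl(A) = {h, i, k, l}, ∂A = {h}.

Closed sets in (X, τ) are complements of opens:
  closed(X, τ) = {∅, {h}, {l}, {h, i}, {h, j}, {h, k}, {h, l}, {h, i, j}, {h, i, k}, {h, i, l}, {h, j, k}, {h, j, l}, {h, k, l}, {h, i, j, k}, {h, i, j, l}, {h, i, k, l}, {h, j, k, l}, {h, i, j, k, l}}.
int(A) = ⋃ {U ∈ τ : U ⊆ A}. Opens contained in A: ∅, {i}, {k}, {l}, {i, k}, {i, l}, {k, l}, {i, k, l}.
Taking the union of these: int(A) = {i, k, l}.
cl(A) = ⋂ {C closed : A ⊆ C}. Closed sets containing A: {h, i, k, l}, {h, i, j, k, l}.
Intersecting these: cl(A) = {h, i, k, l}.
∂A = cl(A) ∖ int(A) = {h, i, k, l} ∖ {i, k, l} = {h}.


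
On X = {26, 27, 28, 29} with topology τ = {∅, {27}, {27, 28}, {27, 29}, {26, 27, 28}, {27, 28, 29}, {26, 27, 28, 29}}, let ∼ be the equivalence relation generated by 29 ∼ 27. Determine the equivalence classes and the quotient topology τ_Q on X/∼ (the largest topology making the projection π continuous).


X/∼ = {[26], [27=29], [28]}; |τ_Q| = 4.

Equivalence classes: [26], [27=29], [28].
Quotient map π: X → X/∼ sends 26 ↦ [26], 27 ↦ [27=29], 28 ↦ [28], 29 ↦ [27=29].
For each subset V ⊆ X/∼, compute π^{-1}(V) ⊆ X and check whether π^{-1}(V) ∈ τ. V is open in τ_Q iff π^{-1}(V) ∈ τ.
  V = {}: π^{-1}(V) = ∅ ∈ τ ✓.
  V = {[26]}: π^{-1}(V) = {26} ∉ τ ✗.
  V = {[27=29]}: π^{-1}(V) = {27, 29} ∈ τ ✓.
  V = {[26], [27=29]}: π^{-1}(V) = {26, 27, 29} ∉ τ ✗.
  V = {[28]}: π^{-1}(V) = {28} ∉ τ ✗.
  V = {[26], [28]}: π^{-1}(V) = {26, 28} ∉ τ ✗.
  V = {[27=29], [28]}: π^{-1}(V) = {27, 28, 29} ∈ τ ✓.
  V = {[26], [27=29], [28]}: π^{-1}(V) = {26, 27, 28, 29} ∈ τ ✓.
Open sets in the quotient: τ_Q = {{}, {[27=29]}, {[27=29], [28]}, {[26], [27=29], [28]}} (4 elements).


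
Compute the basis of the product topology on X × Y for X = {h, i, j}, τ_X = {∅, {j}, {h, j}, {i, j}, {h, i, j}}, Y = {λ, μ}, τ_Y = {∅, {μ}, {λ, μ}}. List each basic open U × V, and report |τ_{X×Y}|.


Basis B = {∅ × ∅, {j} × {μ}, {h, j} × {μ}, {i, j} × {μ}, {j} × {λ, μ}, {h, i, j} × {μ}, {h, j} × {λ, μ}, {i, j} × {λ, μ}, {h, i, j} × {λ, μ}}; |τ_{X×Y}| = 14.

Enumerate products U × V with U ∈ τ_X, V ∈ τ_Y (deduplicated):
  ∅ × ∅ = {} (∅)
  {j} × {μ} = {(j,μ)}
  {h, j} × {μ} = {(h,μ), (j,μ)}
  {i, j} × {μ} = {(i,μ), (j,μ)}
  {j} × {λ, μ} = {(j,λ), (j,μ)}
  {h, i, j} × {μ} = {(h,μ), (i,μ), (j,μ)}
  {h, j} × {λ, μ} = {(h,λ), (h,μ), (j,λ), (j,μ)}
  {i, j} × {λ, μ} = {(i,λ), (i,μ), (j,λ), (j,μ)}
  {h, i, j} × {λ, μ} = {(h,λ), (h,μ), (i,λ), (i,μ), (j,λ), (j,μ)}
These 9 distinct sets form the basis B.
Close under arbitrary unions to get τ_{X×Y}; counting gives |τ_{X×Y}| = 14.


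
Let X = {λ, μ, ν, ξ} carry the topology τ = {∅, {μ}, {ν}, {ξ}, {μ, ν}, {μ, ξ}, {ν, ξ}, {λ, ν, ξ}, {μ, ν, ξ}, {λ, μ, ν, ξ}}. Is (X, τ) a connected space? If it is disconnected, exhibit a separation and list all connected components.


(X, τ) is disconnected; components = [{μ}, {λ, ν, ξ}].

Find clopen sets (U ∈ τ with X ∖ U ∈ τ):
  U = ∅, X ∖ U = {λ, μ, ν, ξ} — both open, so U is clopen.
  U = {μ}, X ∖ U = {λ, ν, ξ} — both open, so U is clopen.
  U = {λ, ν, ξ}, X ∖ U = {μ} — both open, so U is clopen.
  U = {λ, μ, ν, ξ}, X ∖ U = ∅ — both open, so U is clopen.
Nontrivial clopen(s) exist: e.g. {λ, ν, ξ}. So (X, τ) is disconnected.
Compute connected components by grouping points that agree on all clopens:
  component: {μ}
  component: {λ, ν, ξ}


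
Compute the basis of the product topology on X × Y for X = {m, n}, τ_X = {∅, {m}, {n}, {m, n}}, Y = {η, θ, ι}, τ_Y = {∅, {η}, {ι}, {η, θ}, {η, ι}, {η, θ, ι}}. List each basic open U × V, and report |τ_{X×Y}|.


Basis B = {∅ × ∅, {m} × {η}, {m} × {ι}, {n} × {η}, {n} × {ι}, {m} × {η, θ}, {m} × {η, ι}, {m, n} × {η}, {m, n} × {ι}, {n} × {η, θ}, {n} × {η, ι}, {m} × {η, θ, ι}, {n} × {η, θ, ι}, {m, n} × {η, θ}, {m, n} × {η, ι}, {m, n} × {η, θ, ι}}; |τ_{X×Y}| = 36.

Enumerate products U × V with U ∈ τ_X, V ∈ τ_Y (deduplicated):
  ∅ × ∅ = {} (∅)
  {m} × {η} = {(m,η)}
  {m} × {ι} = {(m,ι)}
  {n} × {η} = {(n,η)}
  {n} × {ι} = {(n,ι)}
  {m} × {η, θ} = {(m,η), (m,θ)}
  {m} × {η, ι} = {(m,η), (m,ι)}
  {m, n} × {η} = {(m,η), (n,η)}
  {m, n} × {ι} = {(m,ι), (n,ι)}
  {n} × {η, θ} = {(n,η), (n,θ)}
  {n} × {η, ι} = {(n,η), (n,ι)}
  {m} × {η, θ, ι} = {(m,η), (m,θ), (m,ι)}
  {n} × {η, θ, ι} = {(n,η), (n,θ), (n,ι)}
  {m, n} × {η, θ} = {(m,η), (m,θ), (n,η), (n,θ)}
  {m, n} × {η, ι} = {(m,η), (m,ι), (n,η), (n,ι)}
  {m, n} × {η, θ, ι} = {(m,η), (m,θ), (m,ι), (n,η), (n,θ), (n,ι)}
These 16 distinct sets form the basis B.
Close under arbitrary unions to get τ_{X×Y}; counting gives |τ_{X×Y}| = 36.


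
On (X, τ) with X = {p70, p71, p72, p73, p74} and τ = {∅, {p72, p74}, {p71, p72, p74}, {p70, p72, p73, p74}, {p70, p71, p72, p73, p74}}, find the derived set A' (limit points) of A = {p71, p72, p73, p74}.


A' = {p70, p71, p72, p73, p74}

For each x ∈ X, list the open sets U ∈ τ with x ∈ U, then check whether U ∩ (A ∖ {x}) ≠ ∅ for every such U.
  x = p70: opens ∋ x are {p70, p72, p73, p74}, {p70, p71, p72, p73, p74}; each meets A ∖ {p70}, so x IS a limit point.
  x = p71: opens ∋ x are {p71, p72, p74}, {p70, p71, p72, p73, p74}; each meets A ∖ {p71}, so x IS a limit point.
  x = p72: opens ∋ x are {p72, p74}, {p71, p72, p74}, {p70, p72, p73, p74}, {p70, p71, p72, p73, p74}; each meets A ∖ {p72}, so x IS a limit point.
  x = p73: opens ∋ x are {p70, p72, p73, p74}, {p70, p71, p72, p73, p74}; each meets A ∖ {p73}, so x IS a limit point.
  x = p74: opens ∋ x are {p72, p74}, {p71, p72, p74}, {p70, p72, p73, p74}, {p70, p71, p72, p73, p74}; each meets A ∖ {p74}, so x IS a limit point.
Collecting: A' = {p70, p71, p72, p73, p74}.


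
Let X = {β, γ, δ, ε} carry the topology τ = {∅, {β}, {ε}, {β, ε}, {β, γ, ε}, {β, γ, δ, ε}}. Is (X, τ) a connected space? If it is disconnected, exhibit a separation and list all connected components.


(X, τ) is connected.

Find clopen sets (U ∈ τ with X ∖ U ∈ τ):
  U = ∅, X ∖ U = {β, γ, δ, ε} — both open, so U is clopen.
  U = {β, γ, δ, ε}, X ∖ U = ∅ — both open, so U is clopen.
Only trivial clopens (∅ and X) exist, so (X, τ) is connected.
Compute connected components by grouping points that agree on all clopens:
  component: {β, γ, δ, ε}


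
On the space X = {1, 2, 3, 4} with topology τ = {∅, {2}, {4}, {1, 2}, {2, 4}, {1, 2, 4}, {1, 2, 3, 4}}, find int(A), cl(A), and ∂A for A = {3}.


int(A) = ∅, cl(A) = {3}, ∂A = {3}.

Closed sets in (X, τ) are complements of opens:
  closed(X, τ) = {∅, {3}, {1, 3}, {3, 4}, {1, 2, 3}, {1, 3, 4}, {1, 2, 3, 4}}.
int(A) = ⋃ {U ∈ τ : U ⊆ A}. Opens contained in A: ∅.
Taking the union of these: int(A) = ∅.
cl(A) = ⋂ {C closed : A ⊆ C}. Closed sets containing A: {3}, {1, 3}, {3, 4}, {1, 2, 3}, {1, 3, 4}, {1, 2, 3, 4}.
Intersecting these: cl(A) = {3}.
∂A = cl(A) ∖ int(A) = {3} ∖ ∅ = {3}.


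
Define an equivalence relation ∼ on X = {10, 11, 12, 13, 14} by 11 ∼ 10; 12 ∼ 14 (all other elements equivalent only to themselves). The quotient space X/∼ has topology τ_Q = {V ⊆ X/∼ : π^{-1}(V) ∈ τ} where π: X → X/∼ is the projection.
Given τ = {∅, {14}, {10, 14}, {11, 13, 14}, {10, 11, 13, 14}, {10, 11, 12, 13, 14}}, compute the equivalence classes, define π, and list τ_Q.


X/∼ = {[10=11], [12=14], [13]}; |τ_Q| = 2.

Equivalence classes: [10=11], [12=14], [13].
Quotient map π: X → X/∼ sends 10 ↦ [10=11], 11 ↦ [10=11], 12 ↦ [12=14], 13 ↦ [13], 14 ↦ [12=14].
For each subset V ⊆ X/∼, compute π^{-1}(V) ⊆ X and check whether π^{-1}(V) ∈ τ. V is open in τ_Q iff π^{-1}(V) ∈ τ.
  V = {}: π^{-1}(V) = ∅ ∈ τ ✓.
  V = {[10=11]}: π^{-1}(V) = {10, 11} ∉ τ ✗.
  V = {[12=14]}: π^{-1}(V) = {12, 14} ∉ τ ✗.
  V = {[10=11], [12=14]}: π^{-1}(V) = {10, 11, 12, 14} ∉ τ ✗.
  V = {[13]}: π^{-1}(V) = {13} ∉ τ ✗.
  V = {[10=11], [13]}: π^{-1}(V) = {10, 11, 13} ∉ τ ✗.
  V = {[12=14], [13]}: π^{-1}(V) = {12, 13, 14} ∉ τ ✗.
  V = {[10=11], [12=14], [13]}: π^{-1}(V) = {10, 11, 12, 13, 14} ∈ τ ✓.
Open sets in the quotient: τ_Q = {{}, {[10=11], [12=14], [13]}} (2 elements).


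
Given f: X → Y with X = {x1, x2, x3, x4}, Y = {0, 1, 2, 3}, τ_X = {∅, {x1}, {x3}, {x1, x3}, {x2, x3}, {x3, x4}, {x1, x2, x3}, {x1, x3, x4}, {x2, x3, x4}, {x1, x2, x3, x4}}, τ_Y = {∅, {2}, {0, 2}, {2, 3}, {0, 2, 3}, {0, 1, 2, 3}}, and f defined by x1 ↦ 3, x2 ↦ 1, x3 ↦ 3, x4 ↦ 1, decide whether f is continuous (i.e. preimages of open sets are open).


f IS continuous.

Compute f^{-1}(U) for each U ∈ τ_Y:
  U = ∅: f^{-1}(U) = ∅ ∈ τ_X ✓.
  U = {2}: f^{-1}(U) = ∅ ∈ τ_X ✓.
  U = {0, 2}: f^{-1}(U) = ∅ ∈ τ_X ✓.
  U = {2, 3}: f^{-1}(U) = {x1, x3} ∈ τ_X ✓.
  U = {0, 2, 3}: f^{-1}(U) = {x1, x3} ∈ τ_X ✓.
  U = {0, 1, 2, 3}: f^{-1}(U) = {x1, x2, x3, x4} ∈ τ_X ✓.
Every preimage lies in τ_X, so f IS continuous.


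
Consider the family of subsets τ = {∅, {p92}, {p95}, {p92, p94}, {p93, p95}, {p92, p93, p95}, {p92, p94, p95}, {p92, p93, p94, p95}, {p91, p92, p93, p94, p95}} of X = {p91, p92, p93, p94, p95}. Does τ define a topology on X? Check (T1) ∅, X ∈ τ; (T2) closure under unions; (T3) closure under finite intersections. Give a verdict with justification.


τ is NOT a topology on X.

Axiom (T1): ∅ ∈ τ? Yes; X ∈ τ? Yes.
Axiom (T2/T3): check pairwise unions and intersections of members of τ.
Counterexample for (T2): {p92} ∪ {p95} = {p92, p95} ∉ τ. Therefore τ is NOT a topology.


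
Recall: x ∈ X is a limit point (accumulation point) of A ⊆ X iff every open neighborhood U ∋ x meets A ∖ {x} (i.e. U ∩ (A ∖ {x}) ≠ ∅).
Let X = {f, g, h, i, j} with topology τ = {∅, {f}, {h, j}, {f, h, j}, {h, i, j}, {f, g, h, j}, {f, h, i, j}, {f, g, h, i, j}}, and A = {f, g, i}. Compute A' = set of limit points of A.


A' = {g}

For each x ∈ X, list the open sets U ∈ τ with x ∈ U, then check whether U ∩ (A ∖ {x}) ≠ ∅ for every such U.
  x = f: open {f} ∋ x has {f} ∩ (A ∖ {f}) = ∅, so x is NOT a limit point.
  x = g: opens ∋ x are {f, g, h, j}, {f, g, h, i, j}; each meets A ∖ {g}, so x IS a limit point.
  x = h: open {h, j} ∋ x has {h, j} ∩ (A ∖ {h}) = ∅, so x is NOT a limit point.
  x = i: open {h, i, j} ∋ x has {h, i, j} ∩ (A ∖ {i}) = ∅, so x is NOT a limit point.
  x = j: open {h, j} ∋ x has {h, j} ∩ (A ∖ {j}) = ∅, so x is NOT a limit point.
Collecting: A' = {g}.


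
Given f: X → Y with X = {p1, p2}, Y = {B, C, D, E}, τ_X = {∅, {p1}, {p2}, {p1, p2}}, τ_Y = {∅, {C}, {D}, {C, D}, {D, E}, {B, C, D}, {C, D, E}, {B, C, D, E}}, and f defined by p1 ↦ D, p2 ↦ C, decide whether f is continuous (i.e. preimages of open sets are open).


f IS continuous.

Compute f^{-1}(U) for each U ∈ τ_Y:
  U = ∅: f^{-1}(U) = ∅ ∈ τ_X ✓.
  U = {C}: f^{-1}(U) = {p2} ∈ τ_X ✓.
  U = {D}: f^{-1}(U) = {p1} ∈ τ_X ✓.
  U = {C, D}: f^{-1}(U) = {p1, p2} ∈ τ_X ✓.
  U = {D, E}: f^{-1}(U) = {p1} ∈ τ_X ✓.
  U = {B, C, D}: f^{-1}(U) = {p1, p2} ∈ τ_X ✓.
  U = {C, D, E}: f^{-1}(U) = {p1, p2} ∈ τ_X ✓.
  U = {B, C, D, E}: f^{-1}(U) = {p1, p2} ∈ τ_X ✓.
Every preimage lies in τ_X, so f IS continuous.


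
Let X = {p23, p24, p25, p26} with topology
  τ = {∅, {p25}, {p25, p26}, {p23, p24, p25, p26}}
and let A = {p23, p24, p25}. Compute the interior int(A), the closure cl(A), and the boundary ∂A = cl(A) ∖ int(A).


int(A) = {p25}, cl(A) = {p23, p24, p25, p26}, ∂A = {p23, p24, p26}.

Closed sets in (X, τ) are complements of opens:
  closed(X, τ) = {∅, {p23, p24}, {p23, p24, p26}, {p23, p24, p25, p26}}.
int(A) = ⋃ {U ∈ τ : U ⊆ A}. Opens contained in A: ∅, {p25}.
Taking the union of these: int(A) = {p25}.
cl(A) = ⋂ {C closed : A ⊆ C}. Closed sets containing A: {p23, p24, p25, p26}.
Intersecting these: cl(A) = {p23, p24, p25, p26}.
∂A = cl(A) ∖ int(A) = {p23, p24, p25, p26} ∖ {p25} = {p23, p24, p26}.


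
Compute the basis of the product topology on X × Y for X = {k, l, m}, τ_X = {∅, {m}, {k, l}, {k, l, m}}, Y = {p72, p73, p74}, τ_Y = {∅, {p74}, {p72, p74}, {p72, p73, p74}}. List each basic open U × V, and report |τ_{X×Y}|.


Basis B = {∅ × ∅, {m} × {p74}, {k, l} × {p74}, {m} × {p72, p74}, {k, l, m} × {p74}, {m} × {p72, p73, p74}, {k, l} × {p72, p74}, {k, l} × {p72, p73, p74}, {k, l, m} × {p72, p74}, {k, l, m} × {p72, p73, p74}}; |τ_{X×Y}| = 16.

Enumerate products U × V with U ∈ τ_X, V ∈ τ_Y (deduplicated):
  ∅ × ∅ = {} (∅)
  {m} × {p74} = {(m,p74)}
  {k, l} × {p74} = {(k,p74), (l,p74)}
  {m} × {p72, p74} = {(m,p72), (m,p74)}
  {k, l, m} × {p74} = {(k,p74), (l,p74), (m,p74)}
  {m} × {p72, p73, p74} = {(m,p72), (m,p73), (m,p74)}
  {k, l} × {p72, p74} = {(k,p72), (k,p74), (l,p72), (l,p74)}
  {k, l} × {p72, p73, p74} = {(k,p72), (k,p73), (k,p74), (l,p72), (l,p73), (l,p74)}
  {k, l, m} × {p72, p74} = {(k,p72), (k,p74), (l,p72), (l,p74), (m,p72), (m,p74)}
  {k, l, m} × {p72, p73, p74} = {(k,p72), (k,p73), (k,p74), (l,p72), (l,p73), (l,p74), (m,p72), (m,p73), (m,p74)}
These 10 distinct sets form the basis B.
Close under arbitrary unions to get τ_{X×Y}; counting gives |τ_{X×Y}| = 16.


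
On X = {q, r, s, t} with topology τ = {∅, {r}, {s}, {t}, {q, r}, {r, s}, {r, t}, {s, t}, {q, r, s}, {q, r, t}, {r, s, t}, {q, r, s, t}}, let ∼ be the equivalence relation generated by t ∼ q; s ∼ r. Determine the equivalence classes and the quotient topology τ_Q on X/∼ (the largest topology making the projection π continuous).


X/∼ = {[q=t], [r=s]}; |τ_Q| = 3.

Equivalence classes: [q=t], [r=s].
Quotient map π: X → X/∼ sends q ↦ [q=t], r ↦ [r=s], s ↦ [r=s], t ↦ [q=t].
For each subset V ⊆ X/∼, compute π^{-1}(V) ⊆ X and check whether π^{-1}(V) ∈ τ. V is open in τ_Q iff π^{-1}(V) ∈ τ.
  V = {}: π^{-1}(V) = ∅ ∈ τ ✓.
  V = {[q=t]}: π^{-1}(V) = {q, t} ∉ τ ✗.
  V = {[r=s]}: π^{-1}(V) = {r, s} ∈ τ ✓.
  V = {[q=t], [r=s]}: π^{-1}(V) = {q, r, s, t} ∈ τ ✓.
Open sets in the quotient: τ_Q = {{}, {[r=s]}, {[q=t], [r=s]}} (3 elements).


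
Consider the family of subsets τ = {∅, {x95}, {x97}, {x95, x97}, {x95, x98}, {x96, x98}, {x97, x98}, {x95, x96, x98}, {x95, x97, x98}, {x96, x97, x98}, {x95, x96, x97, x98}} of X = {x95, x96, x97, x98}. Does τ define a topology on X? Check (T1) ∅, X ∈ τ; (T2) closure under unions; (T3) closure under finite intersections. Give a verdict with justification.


τ is NOT a topology on X.

Axiom (T1): ∅ ∈ τ? Yes; X ∈ τ? Yes.
Axiom (T2/T3): check pairwise unions and intersections of members of τ.
Counterexample for (T3): {x95, x98} ∩ {x96, x98} = {x98} ∉ τ. Therefore τ is NOT a topology.


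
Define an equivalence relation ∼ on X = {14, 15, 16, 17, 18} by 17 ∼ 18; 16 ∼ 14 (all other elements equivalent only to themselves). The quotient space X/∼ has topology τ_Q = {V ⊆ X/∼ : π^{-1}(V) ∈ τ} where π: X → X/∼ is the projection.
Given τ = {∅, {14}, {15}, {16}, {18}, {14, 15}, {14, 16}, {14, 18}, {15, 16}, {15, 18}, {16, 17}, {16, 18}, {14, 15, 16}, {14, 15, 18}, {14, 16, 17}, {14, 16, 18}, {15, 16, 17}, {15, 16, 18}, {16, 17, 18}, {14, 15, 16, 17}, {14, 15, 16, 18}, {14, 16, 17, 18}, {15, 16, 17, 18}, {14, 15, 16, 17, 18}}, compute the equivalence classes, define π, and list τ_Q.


X/∼ = {[14=16], [15], [17=18]}; |τ_Q| = 6.

Equivalence classes: [14=16], [15], [17=18].
Quotient map π: X → X/∼ sends 14 ↦ [14=16], 15 ↦ [15], 16 ↦ [14=16], 17 ↦ [17=18], 18 ↦ [17=18].
For each subset V ⊆ X/∼, compute π^{-1}(V) ⊆ X and check whether π^{-1}(V) ∈ τ. V is open in τ_Q iff π^{-1}(V) ∈ τ.
  V = {}: π^{-1}(V) = ∅ ∈ τ ✓.
  V = {[14=16]}: π^{-1}(V) = {14, 16} ∈ τ ✓.
  V = {[15]}: π^{-1}(V) = {15} ∈ τ ✓.
  V = {[14=16], [15]}: π^{-1}(V) = {14, 15, 16} ∈ τ ✓.
  V = {[17=18]}: π^{-1}(V) = {17, 18} ∉ τ ✗.
  V = {[14=16], [17=18]}: π^{-1}(V) = {14, 16, 17, 18} ∈ τ ✓.
  V = {[15], [17=18]}: π^{-1}(V) = {15, 17, 18} ∉ τ ✗.
  V = {[14=16], [15], [17=18]}: π^{-1}(V) = {14, 15, 16, 17, 18} ∈ τ ✓.
Open sets in the quotient: τ_Q = {{}, {[14=16]}, {[15]}, {[14=16], [15]}, {[14=16], [17=18]}, {[14=16], [15], [17=18]}} (6 elements).


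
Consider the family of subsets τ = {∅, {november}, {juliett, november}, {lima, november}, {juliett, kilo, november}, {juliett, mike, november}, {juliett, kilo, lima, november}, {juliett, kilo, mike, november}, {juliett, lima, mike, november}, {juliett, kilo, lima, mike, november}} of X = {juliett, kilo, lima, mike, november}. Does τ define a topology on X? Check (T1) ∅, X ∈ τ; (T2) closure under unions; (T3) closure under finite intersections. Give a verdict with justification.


τ is NOT a topology on X.

Axiom (T1): ∅ ∈ τ? Yes; X ∈ τ? Yes.
Axiom (T2/T3): check pairwise unions and intersections of members of τ.
Counterexample for (T2): {juliett, november} ∪ {lima, november} = {juliett, lima, november} ∉ τ. Therefore τ is NOT a topology.


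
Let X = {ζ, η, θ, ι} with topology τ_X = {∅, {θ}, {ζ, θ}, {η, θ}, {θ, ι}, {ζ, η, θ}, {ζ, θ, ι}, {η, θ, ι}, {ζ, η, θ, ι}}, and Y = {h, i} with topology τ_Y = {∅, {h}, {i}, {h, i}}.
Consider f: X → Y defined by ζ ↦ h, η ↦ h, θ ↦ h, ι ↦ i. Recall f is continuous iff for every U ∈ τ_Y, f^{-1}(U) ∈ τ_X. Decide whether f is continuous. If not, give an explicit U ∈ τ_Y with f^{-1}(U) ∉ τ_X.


f is NOT continuous.

Compute f^{-1}(U) for each U ∈ τ_Y:
  U = ∅: f^{-1}(U) = ∅ ∈ τ_X ✓.
  U = {h}: f^{-1}(U) = {ζ, η, θ} ∈ τ_X ✓.
  U = {i}: f^{-1}(U) = {ι} ∉ τ_X ✗.
  U = {h, i}: f^{-1}(U) = {ζ, η, θ, ι} ∈ τ_X ✓.
Found U = {i} with f^{-1}(U) = {ι} not in τ_X. Therefore f is NOT continuous.


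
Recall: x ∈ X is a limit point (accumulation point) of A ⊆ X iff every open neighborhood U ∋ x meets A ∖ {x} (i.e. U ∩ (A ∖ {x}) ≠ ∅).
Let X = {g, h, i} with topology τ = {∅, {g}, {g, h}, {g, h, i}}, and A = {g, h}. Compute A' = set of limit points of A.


A' = {h, i}

For each x ∈ X, list the open sets U ∈ τ with x ∈ U, then check whether U ∩ (A ∖ {x}) ≠ ∅ for every such U.
  x = g: open {g} ∋ x has {g} ∩ (A ∖ {g}) = ∅, so x is NOT a limit point.
  x = h: opens ∋ x are {g, h}, {g, h, i}; each meets A ∖ {h}, so x IS a limit point.
  x = i: opens ∋ x are {g, h, i}; each meets A ∖ {i}, so x IS a limit point.
Collecting: A' = {h, i}.


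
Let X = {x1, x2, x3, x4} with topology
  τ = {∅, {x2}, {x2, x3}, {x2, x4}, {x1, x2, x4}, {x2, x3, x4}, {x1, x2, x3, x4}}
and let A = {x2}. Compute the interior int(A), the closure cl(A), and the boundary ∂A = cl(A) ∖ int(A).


int(A) = {x2}, cl(A) = {x1, x2, x3, x4}, ∂A = {x1, x3, x4}.

Closed sets in (X, τ) are complements of opens:
  closed(X, τ) = {∅, {x1}, {x3}, {x1, x3}, {x1, x4}, {x1, x3, x4}, {x1, x2, x3, x4}}.
int(A) = ⋃ {U ∈ τ : U ⊆ A}. Opens contained in A: ∅, {x2}.
Taking the union of these: int(A) = {x2}.
cl(A) = ⋂ {C closed : A ⊆ C}. Closed sets containing A: {x1, x2, x3, x4}.
Intersecting these: cl(A) = {x1, x2, x3, x4}.
∂A = cl(A) ∖ int(A) = {x1, x2, x3, x4} ∖ {x2} = {x1, x3, x4}.


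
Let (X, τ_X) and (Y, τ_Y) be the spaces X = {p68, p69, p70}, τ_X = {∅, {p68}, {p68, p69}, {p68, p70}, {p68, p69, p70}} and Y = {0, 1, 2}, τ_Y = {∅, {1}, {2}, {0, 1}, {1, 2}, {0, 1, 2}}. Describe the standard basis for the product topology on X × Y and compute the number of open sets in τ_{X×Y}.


Basis B = {∅ × ∅, {p68} × {1}, {p68} × {2}, {p68} × {0, 1}, {p68} × {1, 2}, {p68, p69} × {1}, {p68, p70} × {1}, {p68, p69} × {2}, {p68, p70} × {2}, {p68} × {0, 1, 2}, {p68, p69, p70} × {1}, {p68, p69, p70} × {2}, {p68, p69} × {0, 1}, {p68, p70} × {0, 1}, {p68, p69} × {1, 2}, {p68, p70} × {1, 2}, {p68, p69} × {0, 1, 2}, {p68, p70} × {0, 1, 2}, {p68, p69, p70} × {0, 1}, {p68, p69, p70} × {1, 2}, {p68, p69, p70} × {0, 1, 2}}; |τ_{X×Y}| = 70.

Enumerate products U × V with U ∈ τ_X, V ∈ τ_Y (deduplicated):
  ∅ × ∅ = {} (∅)
  {p68} × {1} = {(p68,1)}
  {p68} × {2} = {(p68,2)}
  {p68} × {0, 1} = {(p68,0), (p68,1)}
  {p68} × {1, 2} = {(p68,1), (p68,2)}
  {p68, p69} × {1} = {(p68,1), (p69,1)}
  {p68, p70} × {1} = {(p68,1), (p70,1)}
  {p68, p69} × {2} = {(p68,2), (p69,2)}
  {p68, p70} × {2} = {(p68,2), (p70,2)}
  {p68} × {0, 1, 2} = {(p68,0), (p68,1), (p68,2)}
  {p68, p69, p70} × {1} = {(p68,1), (p69,1), (p70,1)}
  {p68, p69, p70} × {2} = {(p68,2), (p69,2), (p70,2)}
  {p68, p69} × {0, 1} = {(p68,0), (p68,1), (p69,0), (p69,1)}
  {p68, p70} × {0, 1} = {(p68,0), (p68,1), (p70,0), (p70,1)}
  {p68, p69} × {1, 2} = {(p68,1), (p68,2), (p69,1), (p69,2)}
  {p68, p70} × {1, 2} = {(p68,1), (p68,2), (p70,1), (p70,2)}
  {p68, p69} × {0, 1, 2} = {(p68,0), (p68,1), (p68,2), (p69,0), (p69,1), (p69,2)}
  {p68, p70} × {0, 1, 2} = {(p68,0), (p68,1), (p68,2), (p70,0), (p70,1), (p70,2)}
  {p68, p69, p70} × {0, 1} = {(p68,0), (p68,1), (p69,0), (p69,1), (p70,0), (p70,1)}
  {p68, p69, p70} × {1, 2} = {(p68,1), (p68,2), (p69,1), (p69,2), (p70,1), (p70,2)}
  {p68, p69, p70} × {0, 1, 2} = {(p68,0), (p68,1), (p68,2), (p69,0), (p69,1), (p69,2), (p70,0), (p70,1), (p70,2)}
These 21 distinct sets form the basis B.
Close under arbitrary unions to get τ_{X×Y}; counting gives |τ_{X×Y}| = 70.


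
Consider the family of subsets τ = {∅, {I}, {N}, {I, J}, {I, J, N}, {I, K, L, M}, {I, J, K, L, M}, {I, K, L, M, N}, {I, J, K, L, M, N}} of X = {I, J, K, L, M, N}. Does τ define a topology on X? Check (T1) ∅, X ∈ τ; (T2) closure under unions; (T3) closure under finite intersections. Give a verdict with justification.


τ is NOT a topology on X.

Axiom (T1): ∅ ∈ τ? Yes; X ∈ τ? Yes.
Axiom (T2/T3): check pairwise unions and intersections of members of τ.
Counterexample for (T2): {I} ∪ {N} = {I, N} ∉ τ. Therefore τ is NOT a topology.


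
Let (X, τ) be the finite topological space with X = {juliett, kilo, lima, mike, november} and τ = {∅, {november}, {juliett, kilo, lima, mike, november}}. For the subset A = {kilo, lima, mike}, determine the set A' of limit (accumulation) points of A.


A' = {juliett, kilo, lima, mike}

For each x ∈ X, list the open sets U ∈ τ with x ∈ U, then check whether U ∩ (A ∖ {x}) ≠ ∅ for every such U.
  x = juliett: opens ∋ x are {juliett, kilo, lima, mike, november}; each meets A ∖ {juliett}, so x IS a limit point.
  x = kilo: opens ∋ x are {juliett, kilo, lima, mike, november}; each meets A ∖ {kilo}, so x IS a limit point.
  x = lima: opens ∋ x are {juliett, kilo, lima, mike, november}; each meets A ∖ {lima}, so x IS a limit point.
  x = mike: opens ∋ x are {juliett, kilo, lima, mike, november}; each meets A ∖ {mike}, so x IS a limit point.
  x = november: open {november} ∋ x has {november} ∩ (A ∖ {november}) = ∅, so x is NOT a limit point.
Collecting: A' = {juliett, kilo, lima, mike}.


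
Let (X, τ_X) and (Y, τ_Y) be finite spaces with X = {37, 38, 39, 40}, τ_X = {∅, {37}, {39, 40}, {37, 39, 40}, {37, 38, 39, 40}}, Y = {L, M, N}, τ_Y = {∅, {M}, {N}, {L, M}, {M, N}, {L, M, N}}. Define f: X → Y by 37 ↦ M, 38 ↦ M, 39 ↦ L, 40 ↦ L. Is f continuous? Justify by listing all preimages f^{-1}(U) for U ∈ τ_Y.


f is NOT continuous.

Compute f^{-1}(U) for each U ∈ τ_Y:
  U = ∅: f^{-1}(U) = ∅ ∈ τ_X ✓.
  U = {M}: f^{-1}(U) = {37, 38} ∉ τ_X ✗.
  U = {N}: f^{-1}(U) = ∅ ∈ τ_X ✓.
  U = {L, M}: f^{-1}(U) = {37, 38, 39, 40} ∈ τ_X ✓.
  U = {M, N}: f^{-1}(U) = {37, 38} ∉ τ_X ✗.
  U = {L, M, N}: f^{-1}(U) = {37, 38, 39, 40} ∈ τ_X ✓.
Found U = {M} with f^{-1}(U) = {37, 38} not in τ_X. Therefore f is NOT continuous.


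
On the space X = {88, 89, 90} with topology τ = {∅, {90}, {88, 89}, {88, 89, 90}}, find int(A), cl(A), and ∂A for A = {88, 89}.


int(A) = {88, 89}, cl(A) = {88, 89}, ∂A = ∅.

Closed sets in (X, τ) are complements of opens:
  closed(X, τ) = {∅, {90}, {88, 89}, {88, 89, 90}}.
int(A) = ⋃ {U ∈ τ : U ⊆ A}. Opens contained in A: ∅, {88, 89}.
Taking the union of these: int(A) = {88, 89}.
cl(A) = ⋂ {C closed : A ⊆ C}. Closed sets containing A: {88, 89}, {88, 89, 90}.
Intersecting these: cl(A) = {88, 89}.
∂A = cl(A) ∖ int(A) = {88, 89} ∖ {88, 89} = ∅.


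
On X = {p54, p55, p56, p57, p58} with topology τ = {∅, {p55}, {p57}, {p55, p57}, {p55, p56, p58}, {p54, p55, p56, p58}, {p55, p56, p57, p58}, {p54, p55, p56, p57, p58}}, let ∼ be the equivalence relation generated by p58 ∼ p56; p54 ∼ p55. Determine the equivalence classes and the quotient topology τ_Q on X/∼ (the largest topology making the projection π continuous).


X/∼ = {[p54=p55], [p56=p58], [p57]}; |τ_Q| = 4.

Equivalence classes: [p54=p55], [p56=p58], [p57].
Quotient map π: X → X/∼ sends p54 ↦ [p54=p55], p55 ↦ [p54=p55], p56 ↦ [p56=p58], p57 ↦ [p57], p58 ↦ [p56=p58].
For each subset V ⊆ X/∼, compute π^{-1}(V) ⊆ X and check whether π^{-1}(V) ∈ τ. V is open in τ_Q iff π^{-1}(V) ∈ τ.
  V = {}: π^{-1}(V) = ∅ ∈ τ ✓.
  V = {[p54=p55]}: π^{-1}(V) = {p54, p55} ∉ τ ✗.
  V = {[p56=p58]}: π^{-1}(V) = {p56, p58} ∉ τ ✗.
  V = {[p54=p55], [p56=p58]}: π^{-1}(V) = {p54, p55, p56, p58} ∈ τ ✓.
  V = {[p57]}: π^{-1}(V) = {p57} ∈ τ ✓.
  V = {[p54=p55], [p57]}: π^{-1}(V) = {p54, p55, p57} ∉ τ ✗.
  V = {[p56=p58], [p57]}: π^{-1}(V) = {p56, p57, p58} ∉ τ ✗.
  V = {[p54=p55], [p56=p58], [p57]}: π^{-1}(V) = {p54, p55, p56, p57, p58} ∈ τ ✓.
Open sets in the quotient: τ_Q = {{}, {[p54=p55], [p56=p58]}, {[p57]}, {[p54=p55], [p56=p58], [p57]}} (4 elements).


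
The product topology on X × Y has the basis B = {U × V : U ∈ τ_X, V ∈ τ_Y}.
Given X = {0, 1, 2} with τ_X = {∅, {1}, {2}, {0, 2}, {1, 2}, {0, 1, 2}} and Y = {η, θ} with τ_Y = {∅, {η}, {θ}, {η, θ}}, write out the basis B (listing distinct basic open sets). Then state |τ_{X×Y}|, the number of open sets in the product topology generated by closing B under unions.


Basis B = {∅ × ∅, {1} × {η}, {1} × {θ}, {2} × {η}, {2} × {θ}, {0, 2} × {η}, {0, 2} × {θ}, {1} × {η, θ}, {1, 2} × {η}, {1, 2} × {θ}, {2} × {η, θ}, {0, 1, 2} × {η}, {0, 1, 2} × {θ}, {0, 2} × {η, θ}, {1, 2} × {η, θ}, {0, 1, 2} × {η, θ}}; |τ_{X×Y}| = 36.

Enumerate products U × V with U ∈ τ_X, V ∈ τ_Y (deduplicated):
  ∅ × ∅ = {} (∅)
  {1} × {η} = {(1,η)}
  {1} × {θ} = {(1,θ)}
  {2} × {η} = {(2,η)}
  {2} × {θ} = {(2,θ)}
  {0, 2} × {η} = {(0,η), (2,η)}
  {0, 2} × {θ} = {(0,θ), (2,θ)}
  {1} × {η, θ} = {(1,η), (1,θ)}
  {1, 2} × {η} = {(1,η), (2,η)}
  {1, 2} × {θ} = {(1,θ), (2,θ)}
  {2} × {η, θ} = {(2,η), (2,θ)}
  {0, 1, 2} × {η} = {(0,η), (1,η), (2,η)}
  {0, 1, 2} × {θ} = {(0,θ), (1,θ), (2,θ)}
  {0, 2} × {η, θ} = {(0,η), (0,θ), (2,η), (2,θ)}
  {1, 2} × {η, θ} = {(1,η), (1,θ), (2,η), (2,θ)}
  {0, 1, 2} × {η, θ} = {(0,η), (0,θ), (1,η), (1,θ), (2,η), (2,θ)}
These 16 distinct sets form the basis B.
Close under arbitrary unions to get τ_{X×Y}; counting gives |τ_{X×Y}| = 36.


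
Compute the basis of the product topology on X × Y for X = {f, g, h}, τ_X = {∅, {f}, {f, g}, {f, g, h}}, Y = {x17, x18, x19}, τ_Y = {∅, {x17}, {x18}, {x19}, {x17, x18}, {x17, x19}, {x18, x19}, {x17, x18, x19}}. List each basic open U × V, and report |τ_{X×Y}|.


Basis B = {∅ × ∅, {f} × {x17}, {f} × {x18}, {f} × {x19}, {f} × {x17, x18}, {f} × {x17, x19}, {f, g} × {x17}, {f} × {x18, x19}, {f, g} × {x18}, {f, g} × {x19}, {f} × {x17, x18, x19}, {f, g, h} × {x17}, {f, g, h} × {x18}, {f, g, h} × {x19}, {f, g} × {x17, x18}, {f, g} × {x17, x19}, {f, g} × {x18, x19}, {f, g} × {x17, x18, x19}, {f, g, h} × {x17, x18}, {f, g, h} × {x17, x19}, {f, g, h} × {x18, x19}, {f, g, h} × {x17, x18, x19}}; |τ_{X×Y}| = 64.

Enumerate products U × V with U ∈ τ_X, V ∈ τ_Y (deduplicated):
  ∅ × ∅ = {} (∅)
  {f} × {x17} = {(f,x17)}
  {f} × {x18} = {(f,x18)}
  {f} × {x19} = {(f,x19)}
  {f} × {x17, x18} = {(f,x17), (f,x18)}
  {f} × {x17, x19} = {(f,x17), (f,x19)}
  {f, g} × {x17} = {(f,x17), (g,x17)}
  {f} × {x18, x19} = {(f,x18), (f,x19)}
  {f, g} × {x18} = {(f,x18), (g,x18)}
  {f, g} × {x19} = {(f,x19), (g,x19)}
  {f} × {x17, x18, x19} = {(f,x17), (f,x18), (f,x19)}
  {f, g, h} × {x17} = {(f,x17), (g,x17), (h,x17)}
  {f, g, h} × {x18} = {(f,x18), (g,x18), (h,x18)}
  {f, g, h} × {x19} = {(f,x19), (g,x19), (h,x19)}
  {f, g} × {x17, x18} = {(f,x17), (f,x18), (g,x17), (g,x18)}
  {f, g} × {x17, x19} = {(f,x17), (f,x19), (g,x17), (g,x19)}
  {f, g} × {x18, x19} = {(f,x18), (f,x19), (g,x18), (g,x19)}
  {f, g} × {x17, x18, x19} = {(f,x17), (f,x18), (f,x19), (g,x17), (g,x18), (g,x19)}
  {f, g, h} × {x17, x18} = {(f,x17), (f,x18), (g,x17), (g,x18), (h,x17), (h,x18)}
  {f, g, h} × {x17, x19} = {(f,x17), (f,x19), (g,x17), (g,x19), (h,x17), (h,x19)}
  {f, g, h} × {x18, x19} = {(f,x18), (f,x19), (g,x18), (g,x19), (h,x18), (h,x19)}
  {f, g, h} × {x17, x18, x19} = {(f,x17), (f,x18), (f,x19), (g,x17), (g,x18), (g,x19), (h,x17), (h,x18), (h,x19)}
These 22 distinct sets form the basis B.
Close under arbitrary unions to get τ_{X×Y}; counting gives |τ_{X×Y}| = 64.


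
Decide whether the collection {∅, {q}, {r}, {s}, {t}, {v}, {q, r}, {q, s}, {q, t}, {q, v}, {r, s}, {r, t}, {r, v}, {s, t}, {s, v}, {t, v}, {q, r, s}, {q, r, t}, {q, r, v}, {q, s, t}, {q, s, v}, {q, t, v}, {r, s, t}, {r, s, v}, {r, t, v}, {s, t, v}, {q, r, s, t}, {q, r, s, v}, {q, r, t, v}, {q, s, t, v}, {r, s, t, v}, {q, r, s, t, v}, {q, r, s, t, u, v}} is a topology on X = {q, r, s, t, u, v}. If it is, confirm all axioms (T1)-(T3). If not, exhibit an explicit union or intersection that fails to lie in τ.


τ IS a topology on X.

Axiom (T1): ∅ ∈ τ? Yes; X ∈ τ? Yes.
Axiom (T2/T3): check pairwise unions and intersections of members of τ.
All pairwise intersections and unions checked — each lies in τ. Therefore τ satisfies (T1), (T2), (T3): it IS a topology on X.


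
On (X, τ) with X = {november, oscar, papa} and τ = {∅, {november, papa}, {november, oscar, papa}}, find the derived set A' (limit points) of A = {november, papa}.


A' = {november, oscar, papa}

For each x ∈ X, list the open sets U ∈ τ with x ∈ U, then check whether U ∩ (A ∖ {x}) ≠ ∅ for every such U.
  x = november: opens ∋ x are {november, papa}, {november, oscar, papa}; each meets A ∖ {november}, so x IS a limit point.
  x = oscar: opens ∋ x are {november, oscar, papa}; each meets A ∖ {oscar}, so x IS a limit point.
  x = papa: opens ∋ x are {november, papa}, {november, oscar, papa}; each meets A ∖ {papa}, so x IS a limit point.
Collecting: A' = {november, oscar, papa}.


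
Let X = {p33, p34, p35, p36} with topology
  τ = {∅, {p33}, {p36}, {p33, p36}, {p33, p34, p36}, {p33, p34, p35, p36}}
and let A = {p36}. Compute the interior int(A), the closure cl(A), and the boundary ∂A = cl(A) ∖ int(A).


int(A) = {p36}, cl(A) = {p34, p35, p36}, ∂A = {p34, p35}.

Closed sets in (X, τ) are complements of opens:
  closed(X, τ) = {∅, {p35}, {p34, p35}, {p33, p34, p35}, {p34, p35, p36}, {p33, p34, p35, p36}}.
int(A) = ⋃ {U ∈ τ : U ⊆ A}. Opens contained in A: ∅, {p36}.
Taking the union of these: int(A) = {p36}.
cl(A) = ⋂ {C closed : A ⊆ C}. Closed sets containing A: {p34, p35, p36}, {p33, p34, p35, p36}.
Intersecting these: cl(A) = {p34, p35, p36}.
∂A = cl(A) ∖ int(A) = {p34, p35, p36} ∖ {p36} = {p34, p35}.


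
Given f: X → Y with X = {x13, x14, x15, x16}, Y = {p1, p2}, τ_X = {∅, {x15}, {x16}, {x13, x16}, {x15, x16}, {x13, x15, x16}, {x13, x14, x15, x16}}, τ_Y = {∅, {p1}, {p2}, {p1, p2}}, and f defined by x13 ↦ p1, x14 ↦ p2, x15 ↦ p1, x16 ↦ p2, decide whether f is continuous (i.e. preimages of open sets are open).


f is NOT continuous.

Compute f^{-1}(U) for each U ∈ τ_Y:
  U = ∅: f^{-1}(U) = ∅ ∈ τ_X ✓.
  U = {p1}: f^{-1}(U) = {x13, x15} ∉ τ_X ✗.
  U = {p2}: f^{-1}(U) = {x14, x16} ∉ τ_X ✗.
  U = {p1, p2}: f^{-1}(U) = {x13, x14, x15, x16} ∈ τ_X ✓.
Found U = {p1} with f^{-1}(U) = {x13, x15} not in τ_X. Therefore f is NOT continuous.


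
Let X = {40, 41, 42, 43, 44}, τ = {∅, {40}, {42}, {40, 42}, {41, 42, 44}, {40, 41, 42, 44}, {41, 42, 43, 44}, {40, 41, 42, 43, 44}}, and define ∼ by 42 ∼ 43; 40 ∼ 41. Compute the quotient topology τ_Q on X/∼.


X/∼ = {[40=41], [42=43], [44]}; |τ_Q| = 2.

Equivalence classes: [40=41], [42=43], [44].
Quotient map π: X → X/∼ sends 40 ↦ [40=41], 41 ↦ [40=41], 42 ↦ [42=43], 43 ↦ [42=43], 44 ↦ [44].
For each subset V ⊆ X/∼, compute π^{-1}(V) ⊆ X and check whether π^{-1}(V) ∈ τ. V is open in τ_Q iff π^{-1}(V) ∈ τ.
  V = {}: π^{-1}(V) = ∅ ∈ τ ✓.
  V = {[40=41]}: π^{-1}(V) = {40, 41} ∉ τ ✗.
  V = {[42=43]}: π^{-1}(V) = {42, 43} ∉ τ ✗.
  V = {[40=41], [42=43]}: π^{-1}(V) = {40, 41, 42, 43} ∉ τ ✗.
  V = {[44]}: π^{-1}(V) = {44} ∉ τ ✗.
  V = {[40=41], [44]}: π^{-1}(V) = {40, 41, 44} ∉ τ ✗.
  V = {[42=43], [44]}: π^{-1}(V) = {42, 43, 44} ∉ τ ✗.
  V = {[40=41], [42=43], [44]}: π^{-1}(V) = {40, 41, 42, 43, 44} ∈ τ ✓.
Open sets in the quotient: τ_Q = {{}, {[40=41], [42=43], [44]}} (2 elements).


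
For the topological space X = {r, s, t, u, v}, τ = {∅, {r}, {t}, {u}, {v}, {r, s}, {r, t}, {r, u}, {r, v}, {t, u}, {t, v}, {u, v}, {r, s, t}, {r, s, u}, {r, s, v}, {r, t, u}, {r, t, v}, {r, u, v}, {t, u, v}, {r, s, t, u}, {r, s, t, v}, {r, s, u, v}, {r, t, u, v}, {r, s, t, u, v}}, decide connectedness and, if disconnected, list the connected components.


(X, τ) is disconnected; components = [{t}, {u}, {v}, {r, s}].

Find clopen sets (U ∈ τ with X ∖ U ∈ τ):
  U = ∅, X ∖ U = {r, s, t, u, v} — both open, so U is clopen.
  U = {t}, X ∖ U = {r, s, u, v} — both open, so U is clopen.
  U = {u}, X ∖ U = {r, s, t, v} — both open, so U is clopen.
  U = {v}, X ∖ U = {r, s, t, u} — both open, so U is clopen.
  U = {r, s}, X ∖ U = {t, u, v} — both open, so U is clopen.
  U = {t, u}, X ∖ U = {r, s, v} — both open, so U is clopen.
  U = {t, v}, X ∖ U = {r, s, u} — both open, so U is clopen.
  U = {u, v}, X ∖ U = {r, s, t} — both open, so U is clopen.
  U = {r, s, t}, X ∖ U = {u, v} — both open, so U is clopen.
  U = {r, s, u}, X ∖ U = {t, v} — both open, so U is clopen.
  U = {r, s, v}, X ∖ U = {t, u} — both open, so U is clopen.
  U = {t, u, v}, X ∖ U = {r, s} — both open, so U is clopen.
  U = {r, s, t, u}, X ∖ U = {v} — both open, so U is clopen.
  U = {r, s, t, v}, X ∖ U = {u} — both open, so U is clopen.
  U = {r, s, u, v}, X ∖ U = {t} — both open, so U is clopen.
  U = {r, s, t, u, v}, X ∖ U = ∅ — both open, so U is clopen.
Nontrivial clopen(s) exist: e.g. {t}. So (X, τ) is disconnected.
Compute connected components by grouping points that agree on all clopens:
  component: {t}
  component: {u}
  component: {v}
  component: {r, s}


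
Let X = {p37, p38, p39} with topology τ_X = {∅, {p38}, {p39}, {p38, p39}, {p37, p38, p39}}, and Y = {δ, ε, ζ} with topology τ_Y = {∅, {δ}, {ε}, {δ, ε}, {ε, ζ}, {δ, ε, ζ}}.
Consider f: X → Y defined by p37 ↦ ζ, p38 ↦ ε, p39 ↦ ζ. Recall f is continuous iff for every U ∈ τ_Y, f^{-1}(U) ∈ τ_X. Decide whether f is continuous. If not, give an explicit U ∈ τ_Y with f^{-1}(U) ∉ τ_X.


f IS continuous.

Compute f^{-1}(U) for each U ∈ τ_Y:
  U = ∅: f^{-1}(U) = ∅ ∈ τ_X ✓.
  U = {δ}: f^{-1}(U) = ∅ ∈ τ_X ✓.
  U = {ε}: f^{-1}(U) = {p38} ∈ τ_X ✓.
  U = {δ, ε}: f^{-1}(U) = {p38} ∈ τ_X ✓.
  U = {ε, ζ}: f^{-1}(U) = {p37, p38, p39} ∈ τ_X ✓.
  U = {δ, ε, ζ}: f^{-1}(U) = {p37, p38, p39} ∈ τ_X ✓.
Every preimage lies in τ_X, so f IS continuous.
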